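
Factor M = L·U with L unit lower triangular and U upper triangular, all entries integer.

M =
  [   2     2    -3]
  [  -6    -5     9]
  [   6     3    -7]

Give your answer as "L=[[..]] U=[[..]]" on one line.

  row1 -= -3·row0 → [0,1,0]
  row2 -= 3·row0 → [0,-3,2]
  row2 -= -3·row1 → [0,0,2]

L=[[1,0,0],[-3,1,0],[3,-3,1]] U=[[2,2,-3],[0,1,0],[0,0,2]]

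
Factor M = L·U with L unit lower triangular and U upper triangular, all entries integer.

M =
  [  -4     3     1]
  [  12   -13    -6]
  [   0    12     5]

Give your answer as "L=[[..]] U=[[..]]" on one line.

  r1 -= -3·r0 → [0,-4,-3]
  r2 -= 0·r0 → [0,12,5]
  r2 -= -3·r1 → [0,0,-4]

L=[[1,0,0],[-3,1,0],[0,-3,1]] U=[[-4,3,1],[0,-4,-3],[0,0,-4]]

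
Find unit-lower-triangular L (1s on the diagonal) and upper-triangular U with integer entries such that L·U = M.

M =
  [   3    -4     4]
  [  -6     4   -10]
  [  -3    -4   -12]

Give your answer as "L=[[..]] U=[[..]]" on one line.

L=[[1,0,0],[-2,1,0],[-1,2,1]] U=[[3,-4,4],[0,-4,-2],[0,0,-4]]

  row1 -= -2·row0 → [0,-4,-2]
  row2 -= -1·row0 → [0,-8,-8]
  row2 -= 2·row1 → [0,0,-4]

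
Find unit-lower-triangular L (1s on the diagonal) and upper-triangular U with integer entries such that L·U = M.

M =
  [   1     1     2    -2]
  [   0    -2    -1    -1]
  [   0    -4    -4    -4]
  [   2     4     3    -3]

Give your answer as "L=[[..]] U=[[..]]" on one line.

L=[[1,0,0,0],[0,1,0,0],[0,2,1,0],[2,-1,1,1]] U=[[1,1,2,-2],[0,-2,-1,-1],[0,0,-2,-2],[0,0,0,2]]

  row1 -= 0·row0 → [0,-2,-1,-1]
  row2 -= 0·row0 → [0,-4,-4,-4]
  row3 -= 2·row0 → [0,2,-1,1]
  row2 -= 2·row1 → [0,0,-2,-2]
  row3 -= -1·row1 → [0,0,-2,0]
  row3 -= 1·row2 → [0,0,0,2]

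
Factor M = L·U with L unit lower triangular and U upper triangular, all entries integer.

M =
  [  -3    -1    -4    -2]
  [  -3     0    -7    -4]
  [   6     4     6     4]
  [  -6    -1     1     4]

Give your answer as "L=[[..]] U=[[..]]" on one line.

  R1 -= 1·R0 → [0,1,-3,-2]
  R2 -= -2·R0 → [0,2,-2,0]
  R3 -= 2·R0 → [0,1,9,8]
  R2 -= 2·R1 → [0,0,4,4]
  R3 -= 1·R1 → [0,0,12,10]
  R3 -= 3·R2 → [0,0,0,-2]

L=[[1,0,0,0],[1,1,0,0],[-2,2,1,0],[2,1,3,1]] U=[[-3,-1,-4,-2],[0,1,-3,-2],[0,0,4,4],[0,0,0,-2]]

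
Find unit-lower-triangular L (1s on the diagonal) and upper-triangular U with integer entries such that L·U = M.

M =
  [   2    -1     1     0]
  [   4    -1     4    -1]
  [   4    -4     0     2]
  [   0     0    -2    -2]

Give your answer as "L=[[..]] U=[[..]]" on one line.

L=[[1,0,0,0],[2,1,0,0],[2,-2,1,0],[0,0,-1,1]] U=[[2,-1,1,0],[0,1,2,-1],[0,0,2,0],[0,0,0,-2]]

  R1 -= 2·R0 → [0,1,2,-1]
  R2 -= 2·R0 → [0,-2,-2,2]
  R3 -= 0·R0 → [0,0,-2,-2]
  R2 -= -2·R1 → [0,0,2,0]
  R3 -= 0·R1 → [0,0,-2,-2]
  R3 -= -1·R2 → [0,0,0,-2]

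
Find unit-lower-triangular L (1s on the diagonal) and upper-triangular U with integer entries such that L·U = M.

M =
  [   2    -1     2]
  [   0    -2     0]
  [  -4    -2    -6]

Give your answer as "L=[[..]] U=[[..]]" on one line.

L=[[1,0,0],[0,1,0],[-2,2,1]] U=[[2,-1,2],[0,-2,0],[0,0,-2]]

  r1 -= 0·r0 → [0,-2,0]
  r2 -= -2·r0 → [0,-4,-2]
  r2 -= 2·r1 → [0,0,-2]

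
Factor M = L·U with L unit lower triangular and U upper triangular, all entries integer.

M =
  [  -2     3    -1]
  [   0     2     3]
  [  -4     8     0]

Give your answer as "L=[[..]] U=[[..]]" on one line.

  R1 -= 0·R0 → [0,2,3]
  R2 -= 2·R0 → [0,2,2]
  R2 -= 1·R1 → [0,0,-1]

L=[[1,0,0],[0,1,0],[2,1,1]] U=[[-2,3,-1],[0,2,3],[0,0,-1]]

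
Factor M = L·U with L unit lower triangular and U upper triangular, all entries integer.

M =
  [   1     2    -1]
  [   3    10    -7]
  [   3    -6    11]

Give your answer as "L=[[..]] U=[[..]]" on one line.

L=[[1,0,0],[3,1,0],[3,-3,1]] U=[[1,2,-1],[0,4,-4],[0,0,2]]

  row1 -= 3·row0 → [0,4,-4]
  row2 -= 3·row0 → [0,-12,14]
  row2 -= -3·row1 → [0,0,2]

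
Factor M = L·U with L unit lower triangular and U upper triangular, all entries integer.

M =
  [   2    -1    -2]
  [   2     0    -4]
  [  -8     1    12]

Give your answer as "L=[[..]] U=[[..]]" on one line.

  R1 -= 1·R0 → [0,1,-2]
  R2 -= -4·R0 → [0,-3,4]
  R2 -= -3·R1 → [0,0,-2]

L=[[1,0,0],[1,1,0],[-4,-3,1]] U=[[2,-1,-2],[0,1,-2],[0,0,-2]]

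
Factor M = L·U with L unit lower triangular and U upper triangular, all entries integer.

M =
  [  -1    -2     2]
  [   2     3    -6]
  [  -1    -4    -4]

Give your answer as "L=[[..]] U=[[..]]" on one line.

  row1 -= -2·row0 → [0,-1,-2]
  row2 -= 1·row0 → [0,-2,-6]
  row2 -= 2·row1 → [0,0,-2]

L=[[1,0,0],[-2,1,0],[1,2,1]] U=[[-1,-2,2],[0,-1,-2],[0,0,-2]]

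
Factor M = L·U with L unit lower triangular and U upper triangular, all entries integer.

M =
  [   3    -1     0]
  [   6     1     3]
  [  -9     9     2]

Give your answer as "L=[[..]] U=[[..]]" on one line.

  r1 -= 2·r0 → [0,3,3]
  r2 -= -3·r0 → [0,6,2]
  r2 -= 2·r1 → [0,0,-4]

L=[[1,0,0],[2,1,0],[-3,2,1]] U=[[3,-1,0],[0,3,3],[0,0,-4]]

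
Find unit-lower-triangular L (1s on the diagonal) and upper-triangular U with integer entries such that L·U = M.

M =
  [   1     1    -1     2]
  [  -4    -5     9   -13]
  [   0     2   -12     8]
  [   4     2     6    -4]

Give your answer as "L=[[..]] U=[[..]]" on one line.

L=[[1,0,0,0],[-4,1,0,0],[0,-2,1,0],[4,2,0,1]] U=[[1,1,-1,2],[0,-1,5,-5],[0,0,-2,-2],[0,0,0,-2]]

  r1 -= -4·r0 → [0,-1,5,-5]
  r2 -= 0·r0 → [0,2,-12,8]
  r3 -= 4·r0 → [0,-2,10,-12]
  r2 -= -2·r1 → [0,0,-2,-2]
  r3 -= 2·r1 → [0,0,0,-2]
  r3 -= 0·r2 → [0,0,0,-2]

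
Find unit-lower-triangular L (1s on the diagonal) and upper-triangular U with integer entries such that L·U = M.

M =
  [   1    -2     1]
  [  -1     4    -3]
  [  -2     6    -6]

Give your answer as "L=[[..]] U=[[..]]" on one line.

  R1 -= -1·R0 → [0,2,-2]
  R2 -= -2·R0 → [0,2,-4]
  R2 -= 1·R1 → [0,0,-2]

L=[[1,0,0],[-1,1,0],[-2,1,1]] U=[[1,-2,1],[0,2,-2],[0,0,-2]]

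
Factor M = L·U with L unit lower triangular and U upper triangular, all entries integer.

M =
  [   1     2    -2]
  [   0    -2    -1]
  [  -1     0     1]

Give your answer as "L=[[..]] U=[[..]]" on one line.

L=[[1,0,0],[0,1,0],[-1,-1,1]] U=[[1,2,-2],[0,-2,-1],[0,0,-2]]

  R1 -= 0·R0 → [0,-2,-1]
  R2 -= -1·R0 → [0,2,-1]
  R2 -= -1·R1 → [0,0,-2]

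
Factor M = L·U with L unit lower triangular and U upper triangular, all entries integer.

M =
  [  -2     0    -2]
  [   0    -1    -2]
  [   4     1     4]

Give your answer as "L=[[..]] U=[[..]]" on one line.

  row1 -= 0·row0 → [0,-1,-2]
  row2 -= -2·row0 → [0,1,0]
  row2 -= -1·row1 → [0,0,-2]

L=[[1,0,0],[0,1,0],[-2,-1,1]] U=[[-2,0,-2],[0,-1,-2],[0,0,-2]]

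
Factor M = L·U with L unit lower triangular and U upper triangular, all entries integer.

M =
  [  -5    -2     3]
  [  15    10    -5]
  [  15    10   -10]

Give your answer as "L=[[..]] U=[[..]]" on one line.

L=[[1,0,0],[-3,1,0],[-3,1,1]] U=[[-5,-2,3],[0,4,4],[0,0,-5]]

  row1 -= -3·row0 → [0,4,4]
  row2 -= -3·row0 → [0,4,-1]
  row2 -= 1·row1 → [0,0,-5]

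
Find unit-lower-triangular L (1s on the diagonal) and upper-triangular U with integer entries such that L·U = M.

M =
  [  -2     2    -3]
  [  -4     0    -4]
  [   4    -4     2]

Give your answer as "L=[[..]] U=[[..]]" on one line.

L=[[1,0,0],[2,1,0],[-2,0,1]] U=[[-2,2,-3],[0,-4,2],[0,0,-4]]

  r1 -= 2·r0 → [0,-4,2]
  r2 -= -2·r0 → [0,0,-4]
  r2 -= 0·r1 → [0,0,-4]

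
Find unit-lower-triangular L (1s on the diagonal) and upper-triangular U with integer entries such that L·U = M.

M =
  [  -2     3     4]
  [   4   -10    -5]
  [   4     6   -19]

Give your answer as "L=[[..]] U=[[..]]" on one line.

L=[[1,0,0],[-2,1,0],[-2,-3,1]] U=[[-2,3,4],[0,-4,3],[0,0,-2]]

  R1 -= -2·R0 → [0,-4,3]
  R2 -= -2·R0 → [0,12,-11]
  R2 -= -3·R1 → [0,0,-2]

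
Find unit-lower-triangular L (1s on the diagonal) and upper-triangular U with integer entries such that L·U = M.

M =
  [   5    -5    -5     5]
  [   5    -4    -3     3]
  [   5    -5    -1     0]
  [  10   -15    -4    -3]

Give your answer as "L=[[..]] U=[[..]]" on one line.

  r1 -= 1·r0 → [0,1,2,-2]
  r2 -= 1·r0 → [0,0,4,-5]
  r3 -= 2·r0 → [0,-5,6,-13]
  r2 -= 0·r1 → [0,0,4,-5]
  r3 -= -5·r1 → [0,0,16,-23]
  r3 -= 4·r2 → [0,0,0,-3]

L=[[1,0,0,0],[1,1,0,0],[1,0,1,0],[2,-5,4,1]] U=[[5,-5,-5,5],[0,1,2,-2],[0,0,4,-5],[0,0,0,-3]]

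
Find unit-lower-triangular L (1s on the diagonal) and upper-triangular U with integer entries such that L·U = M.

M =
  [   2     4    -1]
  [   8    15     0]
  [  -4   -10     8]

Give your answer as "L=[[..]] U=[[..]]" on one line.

  R1 -= 4·R0 → [0,-1,4]
  R2 -= -2·R0 → [0,-2,6]
  R2 -= 2·R1 → [0,0,-2]

L=[[1,0,0],[4,1,0],[-2,2,1]] U=[[2,4,-1],[0,-1,4],[0,0,-2]]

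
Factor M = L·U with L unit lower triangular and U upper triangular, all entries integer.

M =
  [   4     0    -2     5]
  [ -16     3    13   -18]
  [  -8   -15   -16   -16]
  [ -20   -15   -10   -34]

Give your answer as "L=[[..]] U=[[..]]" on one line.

L=[[1,0,0,0],[-4,1,0,0],[-2,-5,1,0],[-5,-5,1,1]] U=[[4,0,-2,5],[0,3,5,2],[0,0,5,4],[0,0,0,-3]]

  row1 -= -4·row0 → [0,3,5,2]
  row2 -= -2·row0 → [0,-15,-20,-6]
  row3 -= -5·row0 → [0,-15,-20,-9]
  row2 -= -5·row1 → [0,0,5,4]
  row3 -= -5·row1 → [0,0,5,1]
  row3 -= 1·row2 → [0,0,0,-3]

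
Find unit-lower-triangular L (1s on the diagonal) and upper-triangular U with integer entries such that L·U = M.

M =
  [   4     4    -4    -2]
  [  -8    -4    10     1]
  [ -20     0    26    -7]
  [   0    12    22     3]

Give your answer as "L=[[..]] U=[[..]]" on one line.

L=[[1,0,0,0],[-2,1,0,0],[-5,5,1,0],[0,3,-4,1]] U=[[4,4,-4,-2],[0,4,2,-3],[0,0,-4,-2],[0,0,0,4]]

  row1 -= -2·row0 → [0,4,2,-3]
  row2 -= -5·row0 → [0,20,6,-17]
  row3 -= 0·row0 → [0,12,22,3]
  row2 -= 5·row1 → [0,0,-4,-2]
  row3 -= 3·row1 → [0,0,16,12]
  row3 -= -4·row2 → [0,0,0,4]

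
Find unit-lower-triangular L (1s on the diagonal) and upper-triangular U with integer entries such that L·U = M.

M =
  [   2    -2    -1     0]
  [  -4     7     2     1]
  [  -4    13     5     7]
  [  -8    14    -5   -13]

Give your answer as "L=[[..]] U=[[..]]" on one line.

  r1 -= -2·r0 → [0,3,0,1]
  r2 -= -2·r0 → [0,9,3,7]
  r3 -= -4·r0 → [0,6,-9,-13]
  r2 -= 3·r1 → [0,0,3,4]
  r3 -= 2·r1 → [0,0,-9,-15]
  r3 -= -3·r2 → [0,0,0,-3]

L=[[1,0,0,0],[-2,1,0,0],[-2,3,1,0],[-4,2,-3,1]] U=[[2,-2,-1,0],[0,3,0,1],[0,0,3,4],[0,0,0,-3]]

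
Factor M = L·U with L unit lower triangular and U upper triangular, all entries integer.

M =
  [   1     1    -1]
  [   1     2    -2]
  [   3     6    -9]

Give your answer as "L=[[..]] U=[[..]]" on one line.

L=[[1,0,0],[1,1,0],[3,3,1]] U=[[1,1,-1],[0,1,-1],[0,0,-3]]

  row1 -= 1·row0 → [0,1,-1]
  row2 -= 3·row0 → [0,3,-6]
  row2 -= 3·row1 → [0,0,-3]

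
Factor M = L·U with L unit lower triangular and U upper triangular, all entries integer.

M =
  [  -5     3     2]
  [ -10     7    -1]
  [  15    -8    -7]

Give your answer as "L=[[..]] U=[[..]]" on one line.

  row1 -= 2·row0 → [0,1,-5]
  row2 -= -3·row0 → [0,1,-1]
  row2 -= 1·row1 → [0,0,4]

L=[[1,0,0],[2,1,0],[-3,1,1]] U=[[-5,3,2],[0,1,-5],[0,0,4]]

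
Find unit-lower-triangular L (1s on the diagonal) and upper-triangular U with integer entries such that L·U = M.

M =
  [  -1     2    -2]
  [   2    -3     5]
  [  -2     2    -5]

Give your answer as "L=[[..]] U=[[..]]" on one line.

  row1 -= -2·row0 → [0,1,1]
  row2 -= 2·row0 → [0,-2,-1]
  row2 -= -2·row1 → [0,0,1]

L=[[1,0,0],[-2,1,0],[2,-2,1]] U=[[-1,2,-2],[0,1,1],[0,0,1]]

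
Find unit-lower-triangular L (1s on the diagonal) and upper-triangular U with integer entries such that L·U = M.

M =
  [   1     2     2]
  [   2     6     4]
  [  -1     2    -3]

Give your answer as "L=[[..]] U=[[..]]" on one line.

  r1 -= 2·r0 → [0,2,0]
  r2 -= -1·r0 → [0,4,-1]
  r2 -= 2·r1 → [0,0,-1]

L=[[1,0,0],[2,1,0],[-1,2,1]] U=[[1,2,2],[0,2,0],[0,0,-1]]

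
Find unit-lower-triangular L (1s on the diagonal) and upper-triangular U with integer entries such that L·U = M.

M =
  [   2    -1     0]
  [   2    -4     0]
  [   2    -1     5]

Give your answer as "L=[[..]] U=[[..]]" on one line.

L=[[1,0,0],[1,1,0],[1,0,1]] U=[[2,-1,0],[0,-3,0],[0,0,5]]

  R1 -= 1·R0 → [0,-3,0]
  R2 -= 1·R0 → [0,0,5]
  R2 -= 0·R1 → [0,0,5]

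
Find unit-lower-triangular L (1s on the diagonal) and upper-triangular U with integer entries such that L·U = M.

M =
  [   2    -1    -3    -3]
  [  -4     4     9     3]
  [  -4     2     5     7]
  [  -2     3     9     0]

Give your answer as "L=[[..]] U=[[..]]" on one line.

  row1 -= -2·row0 → [0,2,3,-3]
  row2 -= -2·row0 → [0,0,-1,1]
  row3 -= -1·row0 → [0,2,6,-3]
  row2 -= 0·row1 → [0,0,-1,1]
  row3 -= 1·row1 → [0,0,3,0]
  row3 -= -3·row2 → [0,0,0,3]

L=[[1,0,0,0],[-2,1,0,0],[-2,0,1,0],[-1,1,-3,1]] U=[[2,-1,-3,-3],[0,2,3,-3],[0,0,-1,1],[0,0,0,3]]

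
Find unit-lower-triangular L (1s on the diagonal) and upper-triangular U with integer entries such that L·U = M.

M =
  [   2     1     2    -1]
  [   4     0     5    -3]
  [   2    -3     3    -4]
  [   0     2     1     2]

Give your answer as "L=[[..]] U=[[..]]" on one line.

  r1 -= 2·r0 → [0,-2,1,-1]
  r2 -= 1·r0 → [0,-4,1,-3]
  r3 -= 0·r0 → [0,2,1,2]
  r2 -= 2·r1 → [0,0,-1,-1]
  r3 -= -1·r1 → [0,0,2,1]
  r3 -= -2·r2 → [0,0,0,-1]

L=[[1,0,0,0],[2,1,0,0],[1,2,1,0],[0,-1,-2,1]] U=[[2,1,2,-1],[0,-2,1,-1],[0,0,-1,-1],[0,0,0,-1]]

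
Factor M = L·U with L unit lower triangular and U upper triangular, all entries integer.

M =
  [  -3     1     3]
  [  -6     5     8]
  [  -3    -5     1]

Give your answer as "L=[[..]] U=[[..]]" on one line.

  R1 -= 2·R0 → [0,3,2]
  R2 -= 1·R0 → [0,-6,-2]
  R2 -= -2·R1 → [0,0,2]

L=[[1,0,0],[2,1,0],[1,-2,1]] U=[[-3,1,3],[0,3,2],[0,0,2]]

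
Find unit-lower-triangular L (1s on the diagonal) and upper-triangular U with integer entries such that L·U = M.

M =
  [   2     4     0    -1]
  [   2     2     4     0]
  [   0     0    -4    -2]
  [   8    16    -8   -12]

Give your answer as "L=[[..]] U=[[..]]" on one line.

L=[[1,0,0,0],[1,1,0,0],[0,0,1,0],[4,0,2,1]] U=[[2,4,0,-1],[0,-2,4,1],[0,0,-4,-2],[0,0,0,-4]]

  row1 -= 1·row0 → [0,-2,4,1]
  row2 -= 0·row0 → [0,0,-4,-2]
  row3 -= 4·row0 → [0,0,-8,-8]
  row2 -= 0·row1 → [0,0,-4,-2]
  row3 -= 0·row1 → [0,0,-8,-8]
  row3 -= 2·row2 → [0,0,0,-4]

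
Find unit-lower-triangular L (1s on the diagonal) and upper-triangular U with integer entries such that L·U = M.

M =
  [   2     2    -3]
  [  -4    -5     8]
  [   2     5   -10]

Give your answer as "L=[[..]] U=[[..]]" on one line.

  r1 -= -2·r0 → [0,-1,2]
  r2 -= 1·r0 → [0,3,-7]
  r2 -= -3·r1 → [0,0,-1]

L=[[1,0,0],[-2,1,0],[1,-3,1]] U=[[2,2,-3],[0,-1,2],[0,0,-1]]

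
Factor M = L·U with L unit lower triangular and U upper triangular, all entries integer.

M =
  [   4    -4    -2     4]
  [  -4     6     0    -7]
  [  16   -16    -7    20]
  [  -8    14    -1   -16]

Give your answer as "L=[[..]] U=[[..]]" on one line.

  row1 -= -1·row0 → [0,2,-2,-3]
  row2 -= 4·row0 → [0,0,1,4]
  row3 -= -2·row0 → [0,6,-5,-8]
  row2 -= 0·row1 → [0,0,1,4]
  row3 -= 3·row1 → [0,0,1,1]
  row3 -= 1·row2 → [0,0,0,-3]

L=[[1,0,0,0],[-1,1,0,0],[4,0,1,0],[-2,3,1,1]] U=[[4,-4,-2,4],[0,2,-2,-3],[0,0,1,4],[0,0,0,-3]]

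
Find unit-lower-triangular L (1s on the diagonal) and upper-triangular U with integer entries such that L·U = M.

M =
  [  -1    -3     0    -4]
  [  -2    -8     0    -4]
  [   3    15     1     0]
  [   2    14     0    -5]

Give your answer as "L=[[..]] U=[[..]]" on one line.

  R1 -= 2·R0 → [0,-2,0,4]
  R2 -= -3·R0 → [0,6,1,-12]
  R3 -= -2·R0 → [0,8,0,-13]
  R2 -= -3·R1 → [0,0,1,0]
  R3 -= -4·R1 → [0,0,0,3]
  R3 -= 0·R2 → [0,0,0,3]

L=[[1,0,0,0],[2,1,0,0],[-3,-3,1,0],[-2,-4,0,1]] U=[[-1,-3,0,-4],[0,-2,0,4],[0,0,1,0],[0,0,0,3]]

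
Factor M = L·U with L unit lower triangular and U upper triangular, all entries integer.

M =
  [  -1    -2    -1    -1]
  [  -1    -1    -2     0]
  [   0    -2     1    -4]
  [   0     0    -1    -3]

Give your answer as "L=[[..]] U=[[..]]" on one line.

  row1 -= 1·row0 → [0,1,-1,1]
  row2 -= 0·row0 → [0,-2,1,-4]
  row3 -= 0·row0 → [0,0,-1,-3]
  row2 -= -2·row1 → [0,0,-1,-2]
  row3 -= 0·row1 → [0,0,-1,-3]
  row3 -= 1·row2 → [0,0,0,-1]

L=[[1,0,0,0],[1,1,0,0],[0,-2,1,0],[0,0,1,1]] U=[[-1,-2,-1,-1],[0,1,-1,1],[0,0,-1,-2],[0,0,0,-1]]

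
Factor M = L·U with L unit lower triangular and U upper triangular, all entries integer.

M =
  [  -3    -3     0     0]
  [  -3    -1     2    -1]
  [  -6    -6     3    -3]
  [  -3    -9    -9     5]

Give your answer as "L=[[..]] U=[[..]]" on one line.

  r1 -= 1·r0 → [0,2,2,-1]
  r2 -= 2·r0 → [0,0,3,-3]
  r3 -= 1·r0 → [0,-6,-9,5]
  r2 -= 0·r1 → [0,0,3,-3]
  r3 -= -3·r1 → [0,0,-3,2]
  r3 -= -1·r2 → [0,0,0,-1]

L=[[1,0,0,0],[1,1,0,0],[2,0,1,0],[1,-3,-1,1]] U=[[-3,-3,0,0],[0,2,2,-1],[0,0,3,-3],[0,0,0,-1]]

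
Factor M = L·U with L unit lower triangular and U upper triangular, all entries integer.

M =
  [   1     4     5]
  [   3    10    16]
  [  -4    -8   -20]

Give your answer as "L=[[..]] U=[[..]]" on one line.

L=[[1,0,0],[3,1,0],[-4,-4,1]] U=[[1,4,5],[0,-2,1],[0,0,4]]

  row1 -= 3·row0 → [0,-2,1]
  row2 -= -4·row0 → [0,8,0]
  row2 -= -4·row1 → [0,0,4]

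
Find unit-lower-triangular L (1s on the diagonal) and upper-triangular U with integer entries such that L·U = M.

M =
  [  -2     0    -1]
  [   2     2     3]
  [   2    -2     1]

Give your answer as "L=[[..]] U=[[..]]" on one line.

L=[[1,0,0],[-1,1,0],[-1,-1,1]] U=[[-2,0,-1],[0,2,2],[0,0,2]]

  row1 -= -1·row0 → [0,2,2]
  row2 -= -1·row0 → [0,-2,0]
  row2 -= -1·row1 → [0,0,2]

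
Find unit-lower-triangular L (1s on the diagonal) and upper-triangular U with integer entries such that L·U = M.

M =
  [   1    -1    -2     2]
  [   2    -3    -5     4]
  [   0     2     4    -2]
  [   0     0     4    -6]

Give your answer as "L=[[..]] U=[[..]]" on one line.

  R1 -= 2·R0 → [0,-1,-1,0]
  R2 -= 0·R0 → [0,2,4,-2]
  R3 -= 0·R0 → [0,0,4,-6]
  R2 -= -2·R1 → [0,0,2,-2]
  R3 -= 0·R1 → [0,0,4,-6]
  R3 -= 2·R2 → [0,0,0,-2]

L=[[1,0,0,0],[2,1,0,0],[0,-2,1,0],[0,0,2,1]] U=[[1,-1,-2,2],[0,-1,-1,0],[0,0,2,-2],[0,0,0,-2]]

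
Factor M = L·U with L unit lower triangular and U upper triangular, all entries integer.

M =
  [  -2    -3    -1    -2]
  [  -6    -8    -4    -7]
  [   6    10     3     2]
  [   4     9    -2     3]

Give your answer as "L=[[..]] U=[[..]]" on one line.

  r1 -= 3·r0 → [0,1,-1,-1]
  r2 -= -3·r0 → [0,1,0,-4]
  r3 -= -2·r0 → [0,3,-4,-1]
  r2 -= 1·r1 → [0,0,1,-3]
  r3 -= 3·r1 → [0,0,-1,2]
  r3 -= -1·r2 → [0,0,0,-1]

L=[[1,0,0,0],[3,1,0,0],[-3,1,1,0],[-2,3,-1,1]] U=[[-2,-3,-1,-2],[0,1,-1,-1],[0,0,1,-3],[0,0,0,-1]]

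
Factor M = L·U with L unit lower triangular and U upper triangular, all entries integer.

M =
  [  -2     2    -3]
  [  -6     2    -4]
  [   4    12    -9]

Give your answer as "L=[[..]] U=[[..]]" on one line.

  R1 -= 3·R0 → [0,-4,5]
  R2 -= -2·R0 → [0,16,-15]
  R2 -= -4·R1 → [0,0,5]

L=[[1,0,0],[3,1,0],[-2,-4,1]] U=[[-2,2,-3],[0,-4,5],[0,0,5]]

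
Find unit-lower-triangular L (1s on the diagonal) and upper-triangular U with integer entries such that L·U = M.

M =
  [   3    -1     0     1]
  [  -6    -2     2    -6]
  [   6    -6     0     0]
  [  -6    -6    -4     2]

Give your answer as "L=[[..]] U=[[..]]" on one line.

L=[[1,0,0,0],[-2,1,0,0],[2,1,1,0],[-2,2,4,1]] U=[[3,-1,0,1],[0,-4,2,-4],[0,0,-2,2],[0,0,0,4]]

  row1 -= -2·row0 → [0,-4,2,-4]
  row2 -= 2·row0 → [0,-4,0,-2]
  row3 -= -2·row0 → [0,-8,-4,4]
  row2 -= 1·row1 → [0,0,-2,2]
  row3 -= 2·row1 → [0,0,-8,12]
  row3 -= 4·row2 → [0,0,0,4]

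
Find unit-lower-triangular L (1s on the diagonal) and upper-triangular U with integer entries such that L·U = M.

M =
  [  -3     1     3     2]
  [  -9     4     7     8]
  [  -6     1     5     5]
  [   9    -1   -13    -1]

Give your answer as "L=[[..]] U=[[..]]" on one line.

  R1 -= 3·R0 → [0,1,-2,2]
  R2 -= 2·R0 → [0,-1,-1,1]
  R3 -= -3·R0 → [0,2,-4,5]
  R2 -= -1·R1 → [0,0,-3,3]
  R3 -= 2·R1 → [0,0,0,1]
  R3 -= 0·R2 → [0,0,0,1]

L=[[1,0,0,0],[3,1,0,0],[2,-1,1,0],[-3,2,0,1]] U=[[-3,1,3,2],[0,1,-2,2],[0,0,-3,3],[0,0,0,1]]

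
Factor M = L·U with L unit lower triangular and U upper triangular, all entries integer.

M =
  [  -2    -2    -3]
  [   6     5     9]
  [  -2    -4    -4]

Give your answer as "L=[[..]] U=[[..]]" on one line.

  R1 -= -3·R0 → [0,-1,0]
  R2 -= 1·R0 → [0,-2,-1]
  R2 -= 2·R1 → [0,0,-1]

L=[[1,0,0],[-3,1,0],[1,2,1]] U=[[-2,-2,-3],[0,-1,0],[0,0,-1]]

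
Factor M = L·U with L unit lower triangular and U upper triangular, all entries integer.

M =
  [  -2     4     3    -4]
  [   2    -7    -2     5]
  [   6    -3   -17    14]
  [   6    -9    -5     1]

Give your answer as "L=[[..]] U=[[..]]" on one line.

L=[[1,0,0,0],[-1,1,0,0],[-3,-3,1,0],[-3,-1,-1,1]] U=[[-2,4,3,-4],[0,-3,1,1],[0,0,-5,5],[0,0,0,-5]]

  R1 -= -1·R0 → [0,-3,1,1]
  R2 -= -3·R0 → [0,9,-8,2]
  R3 -= -3·R0 → [0,3,4,-11]
  R2 -= -3·R1 → [0,0,-5,5]
  R3 -= -1·R1 → [0,0,5,-10]
  R3 -= -1·R2 → [0,0,0,-5]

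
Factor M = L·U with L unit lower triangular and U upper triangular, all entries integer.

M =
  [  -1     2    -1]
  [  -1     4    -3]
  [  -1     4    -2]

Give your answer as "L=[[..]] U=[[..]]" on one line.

  row1 -= 1·row0 → [0,2,-2]
  row2 -= 1·row0 → [0,2,-1]
  row2 -= 1·row1 → [0,0,1]

L=[[1,0,0],[1,1,0],[1,1,1]] U=[[-1,2,-1],[0,2,-2],[0,0,1]]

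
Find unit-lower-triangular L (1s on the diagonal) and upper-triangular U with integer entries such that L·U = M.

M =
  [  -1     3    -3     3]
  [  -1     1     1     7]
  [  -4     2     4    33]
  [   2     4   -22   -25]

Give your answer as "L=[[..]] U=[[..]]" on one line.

L=[[1,0,0,0],[1,1,0,0],[4,5,1,0],[-2,-5,2,1]] U=[[-1,3,-3,3],[0,-2,4,4],[0,0,-4,1],[0,0,0,-1]]

  row1 -= 1·row0 → [0,-2,4,4]
  row2 -= 4·row0 → [0,-10,16,21]
  row3 -= -2·row0 → [0,10,-28,-19]
  row2 -= 5·row1 → [0,0,-4,1]
  row3 -= -5·row1 → [0,0,-8,1]
  row3 -= 2·row2 → [0,0,0,-1]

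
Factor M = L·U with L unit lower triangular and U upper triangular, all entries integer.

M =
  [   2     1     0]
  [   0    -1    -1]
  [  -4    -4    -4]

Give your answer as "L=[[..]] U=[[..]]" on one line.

L=[[1,0,0],[0,1,0],[-2,2,1]] U=[[2,1,0],[0,-1,-1],[0,0,-2]]

  row1 -= 0·row0 → [0,-1,-1]
  row2 -= -2·row0 → [0,-2,-4]
  row2 -= 2·row1 → [0,0,-2]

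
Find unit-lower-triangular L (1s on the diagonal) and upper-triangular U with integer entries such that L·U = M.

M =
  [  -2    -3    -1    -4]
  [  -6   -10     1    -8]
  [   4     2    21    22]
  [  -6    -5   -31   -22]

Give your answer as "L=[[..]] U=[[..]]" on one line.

L=[[1,0,0,0],[3,1,0,0],[-2,4,1,0],[3,-4,-4,1]] U=[[-2,-3,-1,-4],[0,-1,4,4],[0,0,3,-2],[0,0,0,-2]]

  r1 -= 3·r0 → [0,-1,4,4]
  r2 -= -2·r0 → [0,-4,19,14]
  r3 -= 3·r0 → [0,4,-28,-10]
  r2 -= 4·r1 → [0,0,3,-2]
  r3 -= -4·r1 → [0,0,-12,6]
  r3 -= -4·r2 → [0,0,0,-2]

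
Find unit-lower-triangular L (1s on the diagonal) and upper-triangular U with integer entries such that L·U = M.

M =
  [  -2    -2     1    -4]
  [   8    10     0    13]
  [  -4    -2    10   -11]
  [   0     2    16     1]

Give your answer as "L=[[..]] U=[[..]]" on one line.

  row1 -= -4·row0 → [0,2,4,-3]
  row2 -= 2·row0 → [0,2,8,-3]
  row3 -= 0·row0 → [0,2,16,1]
  row2 -= 1·row1 → [0,0,4,0]
  row3 -= 1·row1 → [0,0,12,4]
  row3 -= 3·row2 → [0,0,0,4]

L=[[1,0,0,0],[-4,1,0,0],[2,1,1,0],[0,1,3,1]] U=[[-2,-2,1,-4],[0,2,4,-3],[0,0,4,0],[0,0,0,4]]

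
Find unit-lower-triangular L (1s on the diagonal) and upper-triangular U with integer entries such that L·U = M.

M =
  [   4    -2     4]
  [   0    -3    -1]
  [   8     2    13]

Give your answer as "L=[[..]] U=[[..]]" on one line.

L=[[1,0,0],[0,1,0],[2,-2,1]] U=[[4,-2,4],[0,-3,-1],[0,0,3]]

  row1 -= 0·row0 → [0,-3,-1]
  row2 -= 2·row0 → [0,6,5]
  row2 -= -2·row1 → [0,0,3]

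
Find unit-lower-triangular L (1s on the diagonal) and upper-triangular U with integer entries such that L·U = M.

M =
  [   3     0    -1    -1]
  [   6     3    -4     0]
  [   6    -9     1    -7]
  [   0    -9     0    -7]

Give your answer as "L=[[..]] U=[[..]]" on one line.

  R1 -= 2·R0 → [0,3,-2,2]
  R2 -= 2·R0 → [0,-9,3,-5]
  R3 -= 0·R0 → [0,-9,0,-7]
  R2 -= -3·R1 → [0,0,-3,1]
  R3 -= -3·R1 → [0,0,-6,-1]
  R3 -= 2·R2 → [0,0,0,-3]

L=[[1,0,0,0],[2,1,0,0],[2,-3,1,0],[0,-3,2,1]] U=[[3,0,-1,-1],[0,3,-2,2],[0,0,-3,1],[0,0,0,-3]]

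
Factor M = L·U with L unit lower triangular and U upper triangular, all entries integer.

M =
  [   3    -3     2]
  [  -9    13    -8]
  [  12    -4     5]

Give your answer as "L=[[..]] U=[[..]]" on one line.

L=[[1,0,0],[-3,1,0],[4,2,1]] U=[[3,-3,2],[0,4,-2],[0,0,1]]

  R1 -= -3·R0 → [0,4,-2]
  R2 -= 4·R0 → [0,8,-3]
  R2 -= 2·R1 → [0,0,1]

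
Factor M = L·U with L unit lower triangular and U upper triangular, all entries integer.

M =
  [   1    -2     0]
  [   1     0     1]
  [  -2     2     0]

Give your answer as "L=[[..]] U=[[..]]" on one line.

  R1 -= 1·R0 → [0,2,1]
  R2 -= -2·R0 → [0,-2,0]
  R2 -= -1·R1 → [0,0,1]

L=[[1,0,0],[1,1,0],[-2,-1,1]] U=[[1,-2,0],[0,2,1],[0,0,1]]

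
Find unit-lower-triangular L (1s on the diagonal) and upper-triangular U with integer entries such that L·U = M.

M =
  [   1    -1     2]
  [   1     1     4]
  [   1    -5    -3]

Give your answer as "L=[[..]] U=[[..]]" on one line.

L=[[1,0,0],[1,1,0],[1,-2,1]] U=[[1,-1,2],[0,2,2],[0,0,-1]]

  R1 -= 1·R0 → [0,2,2]
  R2 -= 1·R0 → [0,-4,-5]
  R2 -= -2·R1 → [0,0,-1]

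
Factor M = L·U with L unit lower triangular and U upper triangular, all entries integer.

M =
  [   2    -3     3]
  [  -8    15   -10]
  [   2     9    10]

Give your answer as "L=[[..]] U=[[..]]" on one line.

L=[[1,0,0],[-4,1,0],[1,4,1]] U=[[2,-3,3],[0,3,2],[0,0,-1]]

  R1 -= -4·R0 → [0,3,2]
  R2 -= 1·R0 → [0,12,7]
  R2 -= 4·R1 → [0,0,-1]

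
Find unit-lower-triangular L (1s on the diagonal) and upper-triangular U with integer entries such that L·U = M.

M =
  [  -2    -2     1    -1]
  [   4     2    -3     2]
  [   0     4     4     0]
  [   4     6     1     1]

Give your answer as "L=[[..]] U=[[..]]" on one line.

  R1 -= -2·R0 → [0,-2,-1,0]
  R2 -= 0·R0 → [0,4,4,0]
  R3 -= -2·R0 → [0,2,3,-1]
  R2 -= -2·R1 → [0,0,2,0]
  R3 -= -1·R1 → [0,0,2,-1]
  R3 -= 1·R2 → [0,0,0,-1]

L=[[1,0,0,0],[-2,1,0,0],[0,-2,1,0],[-2,-1,1,1]] U=[[-2,-2,1,-1],[0,-2,-1,0],[0,0,2,0],[0,0,0,-1]]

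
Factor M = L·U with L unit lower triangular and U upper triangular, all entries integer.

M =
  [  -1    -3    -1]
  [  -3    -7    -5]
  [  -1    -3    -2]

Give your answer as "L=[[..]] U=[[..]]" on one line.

  r1 -= 3·r0 → [0,2,-2]
  r2 -= 1·r0 → [0,0,-1]
  r2 -= 0·r1 → [0,0,-1]

L=[[1,0,0],[3,1,0],[1,0,1]] U=[[-1,-3,-1],[0,2,-2],[0,0,-1]]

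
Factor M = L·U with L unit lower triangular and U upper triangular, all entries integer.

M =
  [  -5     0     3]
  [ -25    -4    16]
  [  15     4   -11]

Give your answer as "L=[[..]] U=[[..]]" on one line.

  row1 -= 5·row0 → [0,-4,1]
  row2 -= -3·row0 → [0,4,-2]
  row2 -= -1·row1 → [0,0,-1]

L=[[1,0,0],[5,1,0],[-3,-1,1]] U=[[-5,0,3],[0,-4,1],[0,0,-1]]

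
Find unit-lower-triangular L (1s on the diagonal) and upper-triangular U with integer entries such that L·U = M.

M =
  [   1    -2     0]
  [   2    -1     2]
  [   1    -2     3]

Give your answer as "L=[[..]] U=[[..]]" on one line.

  row1 -= 2·row0 → [0,3,2]
  row2 -= 1·row0 → [0,0,3]
  row2 -= 0·row1 → [0,0,3]

L=[[1,0,0],[2,1,0],[1,0,1]] U=[[1,-2,0],[0,3,2],[0,0,3]]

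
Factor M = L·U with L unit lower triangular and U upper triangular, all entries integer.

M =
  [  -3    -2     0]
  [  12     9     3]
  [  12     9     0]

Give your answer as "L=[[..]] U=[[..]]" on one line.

L=[[1,0,0],[-4,1,0],[-4,1,1]] U=[[-3,-2,0],[0,1,3],[0,0,-3]]

  R1 -= -4·R0 → [0,1,3]
  R2 -= -4·R0 → [0,1,0]
  R2 -= 1·R1 → [0,0,-3]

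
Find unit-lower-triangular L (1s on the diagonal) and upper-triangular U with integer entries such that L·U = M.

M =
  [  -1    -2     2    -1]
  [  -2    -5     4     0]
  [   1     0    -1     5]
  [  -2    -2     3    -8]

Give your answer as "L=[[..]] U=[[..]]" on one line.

  R1 -= 2·R0 → [0,-1,0,2]
  R2 -= -1·R0 → [0,-2,1,4]
  R3 -= 2·R0 → [0,2,-1,-6]
  R2 -= 2·R1 → [0,0,1,0]
  R3 -= -2·R1 → [0,0,-1,-2]
  R3 -= -1·R2 → [0,0,0,-2]

L=[[1,0,0,0],[2,1,0,0],[-1,2,1,0],[2,-2,-1,1]] U=[[-1,-2,2,-1],[0,-1,0,2],[0,0,1,0],[0,0,0,-2]]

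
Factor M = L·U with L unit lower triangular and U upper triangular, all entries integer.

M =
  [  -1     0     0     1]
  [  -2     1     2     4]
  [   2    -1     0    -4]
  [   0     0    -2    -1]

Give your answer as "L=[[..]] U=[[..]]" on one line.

L=[[1,0,0,0],[2,1,0,0],[-2,-1,1,0],[0,0,-1,1]] U=[[-1,0,0,1],[0,1,2,2],[0,0,2,0],[0,0,0,-1]]

  R1 -= 2·R0 → [0,1,2,2]
  R2 -= -2·R0 → [0,-1,0,-2]
  R3 -= 0·R0 → [0,0,-2,-1]
  R2 -= -1·R1 → [0,0,2,0]
  R3 -= 0·R1 → [0,0,-2,-1]
  R3 -= -1·R2 → [0,0,0,-1]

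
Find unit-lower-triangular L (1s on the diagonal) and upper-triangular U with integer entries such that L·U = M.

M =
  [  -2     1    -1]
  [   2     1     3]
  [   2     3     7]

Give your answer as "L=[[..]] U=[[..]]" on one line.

  row1 -= -1·row0 → [0,2,2]
  row2 -= -1·row0 → [0,4,6]
  row2 -= 2·row1 → [0,0,2]

L=[[1,0,0],[-1,1,0],[-1,2,1]] U=[[-2,1,-1],[0,2,2],[0,0,2]]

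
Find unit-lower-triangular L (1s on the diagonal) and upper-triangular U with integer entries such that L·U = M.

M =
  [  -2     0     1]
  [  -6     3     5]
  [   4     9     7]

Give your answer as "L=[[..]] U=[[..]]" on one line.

  r1 -= 3·r0 → [0,3,2]
  r2 -= -2·r0 → [0,9,9]
  r2 -= 3·r1 → [0,0,3]

L=[[1,0,0],[3,1,0],[-2,3,1]] U=[[-2,0,1],[0,3,2],[0,0,3]]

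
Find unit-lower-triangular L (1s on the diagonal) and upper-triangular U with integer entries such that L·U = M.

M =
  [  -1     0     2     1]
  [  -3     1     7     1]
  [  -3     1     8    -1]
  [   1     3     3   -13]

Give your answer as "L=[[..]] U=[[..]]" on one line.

L=[[1,0,0,0],[3,1,0,0],[3,1,1,0],[-1,3,2,1]] U=[[-1,0,2,1],[0,1,1,-2],[0,0,1,-2],[0,0,0,-2]]

  R1 -= 3·R0 → [0,1,1,-2]
  R2 -= 3·R0 → [0,1,2,-4]
  R3 -= -1·R0 → [0,3,5,-12]
  R2 -= 1·R1 → [0,0,1,-2]
  R3 -= 3·R1 → [0,0,2,-6]
  R3 -= 2·R2 → [0,0,0,-2]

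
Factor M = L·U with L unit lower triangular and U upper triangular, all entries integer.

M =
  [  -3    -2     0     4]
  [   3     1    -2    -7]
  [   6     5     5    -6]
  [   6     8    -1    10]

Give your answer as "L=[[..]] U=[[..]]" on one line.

L=[[1,0,0,0],[-1,1,0,0],[-2,-1,1,0],[-2,-4,-3,1]] U=[[-3,-2,0,4],[0,-1,-2,-3],[0,0,3,-1],[0,0,0,3]]

  row1 -= -1·row0 → [0,-1,-2,-3]
  row2 -= -2·row0 → [0,1,5,2]
  row3 -= -2·row0 → [0,4,-1,18]
  row2 -= -1·row1 → [0,0,3,-1]
  row3 -= -4·row1 → [0,0,-9,6]
  row3 -= -3·row2 → [0,0,0,3]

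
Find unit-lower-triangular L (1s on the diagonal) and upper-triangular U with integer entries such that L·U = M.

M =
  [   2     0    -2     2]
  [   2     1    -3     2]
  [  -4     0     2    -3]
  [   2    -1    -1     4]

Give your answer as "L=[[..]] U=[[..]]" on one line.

L=[[1,0,0,0],[1,1,0,0],[-2,0,1,0],[1,-1,0,1]] U=[[2,0,-2,2],[0,1,-1,0],[0,0,-2,1],[0,0,0,2]]

  row1 -= 1·row0 → [0,1,-1,0]
  row2 -= -2·row0 → [0,0,-2,1]
  row3 -= 1·row0 → [0,-1,1,2]
  row2 -= 0·row1 → [0,0,-2,1]
  row3 -= -1·row1 → [0,0,0,2]
  row3 -= 0·row2 → [0,0,0,2]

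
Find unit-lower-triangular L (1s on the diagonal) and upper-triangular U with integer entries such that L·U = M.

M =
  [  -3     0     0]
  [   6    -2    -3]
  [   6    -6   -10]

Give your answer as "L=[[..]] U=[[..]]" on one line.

L=[[1,0,0],[-2,1,0],[-2,3,1]] U=[[-3,0,0],[0,-2,-3],[0,0,-1]]

  R1 -= -2·R0 → [0,-2,-3]
  R2 -= -2·R0 → [0,-6,-10]
  R2 -= 3·R1 → [0,0,-1]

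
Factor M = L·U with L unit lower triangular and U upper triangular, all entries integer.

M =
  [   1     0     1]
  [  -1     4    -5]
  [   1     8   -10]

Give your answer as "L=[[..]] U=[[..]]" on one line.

L=[[1,0,0],[-1,1,0],[1,2,1]] U=[[1,0,1],[0,4,-4],[0,0,-3]]

  row1 -= -1·row0 → [0,4,-4]
  row2 -= 1·row0 → [0,8,-11]
  row2 -= 2·row1 → [0,0,-3]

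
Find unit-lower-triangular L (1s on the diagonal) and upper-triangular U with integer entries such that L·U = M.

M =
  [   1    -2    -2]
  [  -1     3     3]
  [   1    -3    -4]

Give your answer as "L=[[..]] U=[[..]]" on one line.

L=[[1,0,0],[-1,1,0],[1,-1,1]] U=[[1,-2,-2],[0,1,1],[0,0,-1]]

  R1 -= -1·R0 → [0,1,1]
  R2 -= 1·R0 → [0,-1,-2]
  R2 -= -1·R1 → [0,0,-1]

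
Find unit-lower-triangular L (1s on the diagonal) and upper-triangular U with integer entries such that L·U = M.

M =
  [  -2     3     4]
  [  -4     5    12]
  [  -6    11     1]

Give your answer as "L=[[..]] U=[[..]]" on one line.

L=[[1,0,0],[2,1,0],[3,-2,1]] U=[[-2,3,4],[0,-1,4],[0,0,-3]]

  R1 -= 2·R0 → [0,-1,4]
  R2 -= 3·R0 → [0,2,-11]
  R2 -= -2·R1 → [0,0,-3]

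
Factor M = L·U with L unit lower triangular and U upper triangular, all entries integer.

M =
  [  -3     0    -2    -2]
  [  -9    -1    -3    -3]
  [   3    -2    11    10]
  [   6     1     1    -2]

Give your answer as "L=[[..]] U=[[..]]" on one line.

L=[[1,0,0,0],[3,1,0,0],[-1,2,1,0],[-2,-1,0,1]] U=[[-3,0,-2,-2],[0,-1,3,3],[0,0,3,2],[0,0,0,-3]]

  R1 -= 3·R0 → [0,-1,3,3]
  R2 -= -1·R0 → [0,-2,9,8]
  R3 -= -2·R0 → [0,1,-3,-6]
  R2 -= 2·R1 → [0,0,3,2]
  R3 -= -1·R1 → [0,0,0,-3]
  R3 -= 0·R2 → [0,0,0,-3]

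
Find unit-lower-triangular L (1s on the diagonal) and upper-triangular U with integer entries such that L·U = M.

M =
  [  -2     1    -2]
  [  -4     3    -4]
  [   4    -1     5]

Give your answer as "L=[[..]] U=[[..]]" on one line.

L=[[1,0,0],[2,1,0],[-2,1,1]] U=[[-2,1,-2],[0,1,0],[0,0,1]]

  row1 -= 2·row0 → [0,1,0]
  row2 -= -2·row0 → [0,1,1]
  row2 -= 1·row1 → [0,0,1]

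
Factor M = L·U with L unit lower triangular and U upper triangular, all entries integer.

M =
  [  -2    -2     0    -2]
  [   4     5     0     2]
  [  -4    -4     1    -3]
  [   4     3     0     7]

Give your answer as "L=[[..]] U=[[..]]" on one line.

L=[[1,0,0,0],[-2,1,0,0],[2,0,1,0],[-2,-1,0,1]] U=[[-2,-2,0,-2],[0,1,0,-2],[0,0,1,1],[0,0,0,1]]

  R1 -= -2·R0 → [0,1,0,-2]
  R2 -= 2·R0 → [0,0,1,1]
  R3 -= -2·R0 → [0,-1,0,3]
  R2 -= 0·R1 → [0,0,1,1]
  R3 -= -1·R1 → [0,0,0,1]
  R3 -= 0·R2 → [0,0,0,1]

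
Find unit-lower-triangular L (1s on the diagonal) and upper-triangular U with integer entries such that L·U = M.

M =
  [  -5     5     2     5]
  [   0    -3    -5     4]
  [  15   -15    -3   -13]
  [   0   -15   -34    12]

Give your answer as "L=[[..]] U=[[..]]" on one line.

  R1 -= 0·R0 → [0,-3,-5,4]
  R2 -= -3·R0 → [0,0,3,2]
  R3 -= 0·R0 → [0,-15,-34,12]
  R2 -= 0·R1 → [0,0,3,2]
  R3 -= 5·R1 → [0,0,-9,-8]
  R3 -= -3·R2 → [0,0,0,-2]

L=[[1,0,0,0],[0,1,0,0],[-3,0,1,0],[0,5,-3,1]] U=[[-5,5,2,5],[0,-3,-5,4],[0,0,3,2],[0,0,0,-2]]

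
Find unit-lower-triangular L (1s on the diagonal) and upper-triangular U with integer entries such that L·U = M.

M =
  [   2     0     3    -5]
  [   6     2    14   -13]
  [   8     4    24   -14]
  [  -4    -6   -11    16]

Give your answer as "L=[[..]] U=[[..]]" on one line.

  r1 -= 3·r0 → [0,2,5,2]
  r2 -= 4·r0 → [0,4,12,6]
  r3 -= -2·r0 → [0,-6,-5,6]
  r2 -= 2·r1 → [0,0,2,2]
  r3 -= -3·r1 → [0,0,10,12]
  r3 -= 5·r2 → [0,0,0,2]

L=[[1,0,0,0],[3,1,0,0],[4,2,1,0],[-2,-3,5,1]] U=[[2,0,3,-5],[0,2,5,2],[0,0,2,2],[0,0,0,2]]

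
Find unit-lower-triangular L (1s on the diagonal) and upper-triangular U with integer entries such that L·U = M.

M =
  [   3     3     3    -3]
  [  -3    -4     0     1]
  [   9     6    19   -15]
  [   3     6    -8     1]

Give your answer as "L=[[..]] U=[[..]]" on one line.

L=[[1,0,0,0],[-1,1,0,0],[3,3,1,0],[1,-3,-2,1]] U=[[3,3,3,-3],[0,-1,3,-2],[0,0,1,0],[0,0,0,-2]]

  row1 -= -1·row0 → [0,-1,3,-2]
  row2 -= 3·row0 → [0,-3,10,-6]
  row3 -= 1·row0 → [0,3,-11,4]
  row2 -= 3·row1 → [0,0,1,0]
  row3 -= -3·row1 → [0,0,-2,-2]
  row3 -= -2·row2 → [0,0,0,-2]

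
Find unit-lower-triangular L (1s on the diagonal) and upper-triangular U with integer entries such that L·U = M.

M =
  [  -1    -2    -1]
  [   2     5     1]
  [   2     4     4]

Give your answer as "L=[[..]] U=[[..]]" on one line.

L=[[1,0,0],[-2,1,0],[-2,0,1]] U=[[-1,-2,-1],[0,1,-1],[0,0,2]]

  r1 -= -2·r0 → [0,1,-1]
  r2 -= -2·r0 → [0,0,2]
  r2 -= 0·r1 → [0,0,2]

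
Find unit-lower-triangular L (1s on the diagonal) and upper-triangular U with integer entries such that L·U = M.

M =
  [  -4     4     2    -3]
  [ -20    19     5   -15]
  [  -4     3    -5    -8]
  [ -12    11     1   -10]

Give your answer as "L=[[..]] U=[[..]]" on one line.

L=[[1,0,0,0],[5,1,0,0],[1,1,1,0],[3,1,0,1]] U=[[-4,4,2,-3],[0,-1,-5,0],[0,0,-2,-5],[0,0,0,-1]]

  r1 -= 5·r0 → [0,-1,-5,0]
  r2 -= 1·r0 → [0,-1,-7,-5]
  r3 -= 3·r0 → [0,-1,-5,-1]
  r2 -= 1·r1 → [0,0,-2,-5]
  r3 -= 1·r1 → [0,0,0,-1]
  r3 -= 0·r2 → [0,0,0,-1]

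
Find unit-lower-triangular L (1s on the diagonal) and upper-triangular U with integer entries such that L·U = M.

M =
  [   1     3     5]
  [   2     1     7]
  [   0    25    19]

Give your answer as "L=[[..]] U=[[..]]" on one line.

L=[[1,0,0],[2,1,0],[0,-5,1]] U=[[1,3,5],[0,-5,-3],[0,0,4]]

  r1 -= 2·r0 → [0,-5,-3]
  r2 -= 0·r0 → [0,25,19]
  r2 -= -5·r1 → [0,0,4]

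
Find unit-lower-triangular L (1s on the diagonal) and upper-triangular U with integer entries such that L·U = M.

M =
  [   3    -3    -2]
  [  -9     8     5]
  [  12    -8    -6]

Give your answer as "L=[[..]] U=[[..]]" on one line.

L=[[1,0,0],[-3,1,0],[4,-4,1]] U=[[3,-3,-2],[0,-1,-1],[0,0,-2]]

  R1 -= -3·R0 → [0,-1,-1]
  R2 -= 4·R0 → [0,4,2]
  R2 -= -4·R1 → [0,0,-2]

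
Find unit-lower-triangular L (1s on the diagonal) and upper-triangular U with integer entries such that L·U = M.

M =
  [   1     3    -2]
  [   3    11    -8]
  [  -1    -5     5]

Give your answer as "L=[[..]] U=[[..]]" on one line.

  row1 -= 3·row0 → [0,2,-2]
  row2 -= -1·row0 → [0,-2,3]
  row2 -= -1·row1 → [0,0,1]

L=[[1,0,0],[3,1,0],[-1,-1,1]] U=[[1,3,-2],[0,2,-2],[0,0,1]]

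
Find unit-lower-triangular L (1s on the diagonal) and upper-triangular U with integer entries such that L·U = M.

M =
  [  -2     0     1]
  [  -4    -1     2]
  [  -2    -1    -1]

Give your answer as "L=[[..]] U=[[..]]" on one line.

L=[[1,0,0],[2,1,0],[1,1,1]] U=[[-2,0,1],[0,-1,0],[0,0,-2]]

  row1 -= 2·row0 → [0,-1,0]
  row2 -= 1·row0 → [0,-1,-2]
  row2 -= 1·row1 → [0,0,-2]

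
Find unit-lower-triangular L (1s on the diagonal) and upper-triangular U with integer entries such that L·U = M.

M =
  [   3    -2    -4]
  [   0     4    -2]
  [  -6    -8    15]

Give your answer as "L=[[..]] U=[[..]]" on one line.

  R1 -= 0·R0 → [0,4,-2]
  R2 -= -2·R0 → [0,-12,7]
  R2 -= -3·R1 → [0,0,1]

L=[[1,0,0],[0,1,0],[-2,-3,1]] U=[[3,-2,-4],[0,4,-2],[0,0,1]]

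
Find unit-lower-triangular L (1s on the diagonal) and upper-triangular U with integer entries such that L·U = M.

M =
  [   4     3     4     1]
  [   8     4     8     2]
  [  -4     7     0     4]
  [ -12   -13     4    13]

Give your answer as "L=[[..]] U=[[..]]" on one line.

L=[[1,0,0,0],[2,1,0,0],[-1,-5,1,0],[-3,2,4,1]] U=[[4,3,4,1],[0,-2,0,0],[0,0,4,5],[0,0,0,-4]]

  r1 -= 2·r0 → [0,-2,0,0]
  r2 -= -1·r0 → [0,10,4,5]
  r3 -= -3·r0 → [0,-4,16,16]
  r2 -= -5·r1 → [0,0,4,5]
  r3 -= 2·r1 → [0,0,16,16]
  r3 -= 4·r2 → [0,0,0,-4]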